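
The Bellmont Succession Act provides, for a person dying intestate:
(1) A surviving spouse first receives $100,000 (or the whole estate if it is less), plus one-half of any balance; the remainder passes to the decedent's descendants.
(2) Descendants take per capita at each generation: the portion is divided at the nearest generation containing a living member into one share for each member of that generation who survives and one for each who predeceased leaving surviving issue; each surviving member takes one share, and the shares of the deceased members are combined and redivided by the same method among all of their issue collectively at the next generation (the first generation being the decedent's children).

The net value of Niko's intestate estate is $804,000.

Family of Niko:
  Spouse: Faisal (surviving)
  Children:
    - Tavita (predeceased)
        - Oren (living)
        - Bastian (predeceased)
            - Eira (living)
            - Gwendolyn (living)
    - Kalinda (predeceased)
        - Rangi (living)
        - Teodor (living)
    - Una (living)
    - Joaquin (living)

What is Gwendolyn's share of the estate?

Faisal first takes $100,000, leaving a balance of $704,000. Faisal then takes one-half of the balance ($352,000), for a total of $452,000. The remaining $352,000 passes to the descendants.
The descendants' portion ($352,000) is divided at the children's generation into 4 shares of $88,000. Una and Joaquin each take $88,000. The 2 shares of the deceased (Tavita and Kalinda) are combined into a pool of $176,000.
That pool ($176,000) is divided at the grandchildren's generation into 4 shares of $44,000. Oren, Rangi, and Teodor each take $44,000. The remaining share for the deceased Bastian ($44,000) is carried to the next generation.
That pool ($44,000) is divided at the great-grandchildren's generation equally among Eira and Gwendolyn: $22,000 each.

Gwendolyn receives $22,000.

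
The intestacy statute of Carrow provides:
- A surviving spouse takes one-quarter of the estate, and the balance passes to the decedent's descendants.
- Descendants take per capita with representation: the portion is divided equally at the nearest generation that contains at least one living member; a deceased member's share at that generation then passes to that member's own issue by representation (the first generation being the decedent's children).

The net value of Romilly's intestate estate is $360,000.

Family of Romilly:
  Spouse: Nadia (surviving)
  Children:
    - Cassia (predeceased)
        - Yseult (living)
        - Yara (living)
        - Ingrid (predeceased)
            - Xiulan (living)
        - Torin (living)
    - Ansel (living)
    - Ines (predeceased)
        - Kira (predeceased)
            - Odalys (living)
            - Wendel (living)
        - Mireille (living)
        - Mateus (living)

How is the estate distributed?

Nadia takes one-quarter of $360,000 = $90,000. The remaining $270,000 passes to the descendants.
The descendants' portion ($270,000) is divided into 3 shares of $90,000: Ansel takes $90,000; Cassia's $90,000 share passes to Cassia's issue; Ines's $90,000 share passes to Ines's issue.
Cassia's share ($90,000) is divided into 4 shares of $22,500: Yseult, Yara, and Torin each take $22,500; Ingrid's $22,500 share passes to Ingrid's issue.
Ingrid's share ($22,500) passes entirely to Xiulan.
Ines's share ($90,000) is divided into 3 shares of $30,000: Mireille and Mateus each take $30,000; Kira's $30,000 share passes to Kira's issue.
Kira's share ($30,000) is divided into 2 shares of $15,000: Odalys and Wendel each take $15,000.

Nadia: $90,000; Yseult: $22,500; Yara: $22,500; Xiulan: $22,500; Torin: $22,500; Ansel: $90,000; Odalys: $15,000; Wendel: $15,000; Mireille: $30,000; Mateus: $30,000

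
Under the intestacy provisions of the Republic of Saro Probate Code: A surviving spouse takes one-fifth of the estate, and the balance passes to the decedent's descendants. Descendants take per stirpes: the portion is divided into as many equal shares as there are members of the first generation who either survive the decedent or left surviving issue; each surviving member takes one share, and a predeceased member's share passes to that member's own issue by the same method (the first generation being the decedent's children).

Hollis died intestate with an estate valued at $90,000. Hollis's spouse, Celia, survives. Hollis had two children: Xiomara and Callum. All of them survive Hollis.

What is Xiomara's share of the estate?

Celia takes one-fifth of $90,000 = $18,000. The remaining $72,000 passes to the descendants.
The descendants' portion ($72,000) is divided into 2 shares of $36,000: Xiomara and Callum each take $36,000.

Xiomara receives $36,000.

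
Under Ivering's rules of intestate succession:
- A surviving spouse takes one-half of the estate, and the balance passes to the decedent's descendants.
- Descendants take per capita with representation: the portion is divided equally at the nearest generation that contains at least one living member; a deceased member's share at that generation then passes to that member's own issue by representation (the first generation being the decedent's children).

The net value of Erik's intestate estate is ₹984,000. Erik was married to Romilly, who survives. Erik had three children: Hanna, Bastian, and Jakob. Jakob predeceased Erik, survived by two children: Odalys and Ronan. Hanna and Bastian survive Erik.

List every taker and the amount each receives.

Romilly takes one-half of ₹984,000 = ₹492,000. The remaining ₹492,000 passes to the descendants.
The descendants' portion (₹492,000) is divided into 3 shares of ₹164,000: Hanna and Bastian each take ₹164,000; Jakob's ₹164,000 share passes to Jakob's issue.
Jakob's share (₹164,000) is divided into 2 shares of ₹82,000: Odalys and Ronan each take ₹82,000.

Romilly: ₹492,000; Hanna: ₹164,000; Bastian: ₹164,000; Odalys: ₹82,000; Ronan: ₹82,000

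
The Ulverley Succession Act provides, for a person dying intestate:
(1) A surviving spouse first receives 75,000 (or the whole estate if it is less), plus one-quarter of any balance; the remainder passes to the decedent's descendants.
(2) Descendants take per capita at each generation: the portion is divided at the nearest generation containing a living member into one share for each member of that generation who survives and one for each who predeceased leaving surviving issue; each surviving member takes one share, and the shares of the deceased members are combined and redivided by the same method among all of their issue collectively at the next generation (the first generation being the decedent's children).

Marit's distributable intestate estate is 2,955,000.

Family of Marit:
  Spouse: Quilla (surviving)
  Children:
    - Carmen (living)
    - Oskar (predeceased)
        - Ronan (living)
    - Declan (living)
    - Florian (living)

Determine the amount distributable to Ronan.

Ronan receives 540,000.

Quilla first takes 75,000, leaving a balance of 2,880,000. Quilla then takes one-quarter of the balance (720,000), for a total of 795,000. The remaining 2,160,000 passes to the descendants.
The descendants' portion (2,160,000) is divided at the children's generation into 4 shares of 540,000. Carmen, Declan, and Florian each take 540,000. The remaining share for the deceased Oskar (540,000) is carried to the next generation.
That pool (540,000) passes entirely to Ronan, the sole taker at the grandchildren's generation.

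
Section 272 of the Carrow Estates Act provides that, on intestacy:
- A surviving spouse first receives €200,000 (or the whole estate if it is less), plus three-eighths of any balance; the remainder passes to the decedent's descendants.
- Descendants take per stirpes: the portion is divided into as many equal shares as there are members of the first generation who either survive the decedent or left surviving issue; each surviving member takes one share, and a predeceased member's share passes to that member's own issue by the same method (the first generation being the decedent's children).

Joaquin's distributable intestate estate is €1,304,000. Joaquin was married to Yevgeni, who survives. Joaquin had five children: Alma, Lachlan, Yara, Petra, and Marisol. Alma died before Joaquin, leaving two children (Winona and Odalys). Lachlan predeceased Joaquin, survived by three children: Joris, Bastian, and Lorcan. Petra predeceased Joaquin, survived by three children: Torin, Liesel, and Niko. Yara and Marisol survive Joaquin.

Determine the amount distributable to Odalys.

Odalys receives €69,000.

Yevgeni first takes €200,000, leaving a balance of €1,104,000. Yevgeni then takes three-eighths of the balance (€414,000), for a total of €614,000. The remaining €690,000 passes to the descendants.
The descendants' portion (€690,000) is divided into 5 shares of €138,000: Yara and Marisol each take €138,000; Alma's €138,000 share passes to Alma's issue; Lachlan's €138,000 share passes to Lachlan's issue; Petra's €138,000 share passes to Petra's issue.
Alma's share (€138,000) is divided into 2 shares of €69,000: Winona and Odalys each take €69,000.
Lachlan's share (€138,000) is divided into 3 shares of €46,000: Joris, Bastian, and Lorcan each take €46,000.
Petra's share (€138,000) is divided into 3 shares of €46,000: Torin, Liesel, and Niko each take €46,000.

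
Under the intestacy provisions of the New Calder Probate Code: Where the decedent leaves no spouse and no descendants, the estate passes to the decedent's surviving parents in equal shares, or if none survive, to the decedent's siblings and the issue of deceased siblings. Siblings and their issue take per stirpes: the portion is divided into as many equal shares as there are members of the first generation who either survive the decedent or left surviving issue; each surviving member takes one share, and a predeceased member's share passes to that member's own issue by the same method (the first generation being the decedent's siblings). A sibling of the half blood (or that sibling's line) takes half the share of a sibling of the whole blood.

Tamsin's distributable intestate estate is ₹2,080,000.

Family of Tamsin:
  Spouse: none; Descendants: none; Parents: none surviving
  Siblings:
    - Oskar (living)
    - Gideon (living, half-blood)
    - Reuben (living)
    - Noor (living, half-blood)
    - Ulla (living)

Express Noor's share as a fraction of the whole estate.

Noor receives 1/8 of the estate.

The entire ₹2,080,000 passes to the siblings and their issue.
Counting each half-blood sibling's line as half a unit, there are 4 units in ₹2,080,000, so one unit is ₹520,000. Whole-blood lines (Oskar, Reuben, and Ulla) take ₹520,000 each; half-blood lines (Gideon and Noor) take ₹260,000 each.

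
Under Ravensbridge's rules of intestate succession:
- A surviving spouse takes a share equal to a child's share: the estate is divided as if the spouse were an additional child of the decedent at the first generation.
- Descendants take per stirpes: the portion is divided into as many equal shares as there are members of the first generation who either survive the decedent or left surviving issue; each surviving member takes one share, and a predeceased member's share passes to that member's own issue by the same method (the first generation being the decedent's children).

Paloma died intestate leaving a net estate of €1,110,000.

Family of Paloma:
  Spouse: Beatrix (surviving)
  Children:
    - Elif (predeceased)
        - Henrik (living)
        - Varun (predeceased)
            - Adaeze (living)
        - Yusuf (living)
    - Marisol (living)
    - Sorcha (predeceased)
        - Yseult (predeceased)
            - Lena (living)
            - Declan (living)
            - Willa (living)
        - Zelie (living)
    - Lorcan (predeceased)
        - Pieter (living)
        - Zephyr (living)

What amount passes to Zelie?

Zelie receives €111,000.

The spouse counts as an additional share at the children's level, so there are 5 primary shares of €222,000. Beatrix takes one such share (€222,000).
The children's combined portion (€888,000) is divided into 4 shares of €222,000: Marisol takes €222,000; Elif's €222,000 share passes to Elif's issue; Sorcha's €222,000 share passes to Sorcha's issue; Lorcan's €222,000 share passes to Lorcan's issue.
Elif's share (€222,000) is divided into 3 shares of €74,000: Henrik and Yusuf each take €74,000; Varun's €74,000 share passes to Varun's issue.
Varun's share (€74,000) passes entirely to Adaeze.
Sorcha's share (€222,000) is divided into 2 shares of €111,000: Zelie takes €111,000; Yseult's €111,000 share passes to Yseult's issue.
Yseult's share (€111,000) is divided into 3 shares of €37,000: Lena, Declan, and Willa each take €37,000.
Lorcan's share (€222,000) is divided into 2 shares of €111,000: Pieter and Zephyr each take €111,000.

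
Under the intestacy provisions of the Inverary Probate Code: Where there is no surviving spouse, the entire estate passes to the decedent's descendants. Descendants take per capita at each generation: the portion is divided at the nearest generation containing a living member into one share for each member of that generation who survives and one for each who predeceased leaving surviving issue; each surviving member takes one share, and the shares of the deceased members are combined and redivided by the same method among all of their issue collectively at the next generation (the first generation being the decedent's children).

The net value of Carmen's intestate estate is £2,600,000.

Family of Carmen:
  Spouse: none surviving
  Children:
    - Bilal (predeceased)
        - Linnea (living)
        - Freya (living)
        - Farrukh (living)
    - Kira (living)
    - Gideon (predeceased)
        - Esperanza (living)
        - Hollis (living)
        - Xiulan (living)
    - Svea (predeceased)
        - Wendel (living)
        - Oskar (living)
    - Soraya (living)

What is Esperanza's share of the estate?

Esperanza receives £195,000.

The entire £2,600,000 passes to the descendants.
That amount (£2,600,000) is divided at the children's generation into 5 shares of £520,000. Kira and Soraya each take £520,000. The 3 shares of the deceased (Bilal, Gideon, and Svea) are combined into a pool of £1,560,000.
That pool (£1,560,000) is divided at the grandchildren's generation equally among Linnea, Freya, Farrukh, Esperanza, Hollis, Xiulan, Wendel, and Oskar: £195,000 each.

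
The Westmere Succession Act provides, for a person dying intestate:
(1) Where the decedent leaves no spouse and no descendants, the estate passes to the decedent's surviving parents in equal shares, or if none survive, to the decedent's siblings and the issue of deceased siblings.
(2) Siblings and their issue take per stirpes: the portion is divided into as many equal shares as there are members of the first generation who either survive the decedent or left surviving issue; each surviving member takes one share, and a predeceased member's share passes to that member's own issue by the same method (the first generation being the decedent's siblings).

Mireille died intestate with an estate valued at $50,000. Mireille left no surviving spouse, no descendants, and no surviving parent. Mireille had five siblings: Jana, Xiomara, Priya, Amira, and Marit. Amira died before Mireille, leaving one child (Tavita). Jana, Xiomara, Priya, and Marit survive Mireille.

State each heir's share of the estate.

Jana: $10,000; Xiomara: $10,000; Priya: $10,000; Tavita: $10,000; Marit: $10,000

The entire $50,000 passes to the siblings and their issue.
That amount ($50,000) is divided into 5 shares of $10,000: Jana, Xiomara, Priya, and Marit each take $10,000; Amira's $10,000 share passes to Amira's issue.
Amira's share ($10,000) passes entirely to Tavita.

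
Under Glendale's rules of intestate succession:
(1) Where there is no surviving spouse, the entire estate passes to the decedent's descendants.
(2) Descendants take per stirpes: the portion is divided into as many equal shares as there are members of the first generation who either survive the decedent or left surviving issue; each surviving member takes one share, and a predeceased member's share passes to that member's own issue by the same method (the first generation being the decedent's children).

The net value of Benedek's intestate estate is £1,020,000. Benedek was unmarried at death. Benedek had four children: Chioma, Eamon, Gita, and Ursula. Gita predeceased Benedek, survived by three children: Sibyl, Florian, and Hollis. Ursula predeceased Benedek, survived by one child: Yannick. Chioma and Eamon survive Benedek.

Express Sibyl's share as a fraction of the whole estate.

Sibyl receives 1/12 of the estate.

The entire £1,020,000 passes to the descendants.
That amount (£1,020,000) is divided into 4 shares of £255,000: Chioma and Eamon each take £255,000; Gita's £255,000 share passes to Gita's issue; Ursula's £255,000 share passes to Ursula's issue.
Gita's share (£255,000) is divided into 3 shares of £85,000: Sibyl, Florian, and Hollis each take £85,000.
Ursula's share (£255,000) passes entirely to Yannick.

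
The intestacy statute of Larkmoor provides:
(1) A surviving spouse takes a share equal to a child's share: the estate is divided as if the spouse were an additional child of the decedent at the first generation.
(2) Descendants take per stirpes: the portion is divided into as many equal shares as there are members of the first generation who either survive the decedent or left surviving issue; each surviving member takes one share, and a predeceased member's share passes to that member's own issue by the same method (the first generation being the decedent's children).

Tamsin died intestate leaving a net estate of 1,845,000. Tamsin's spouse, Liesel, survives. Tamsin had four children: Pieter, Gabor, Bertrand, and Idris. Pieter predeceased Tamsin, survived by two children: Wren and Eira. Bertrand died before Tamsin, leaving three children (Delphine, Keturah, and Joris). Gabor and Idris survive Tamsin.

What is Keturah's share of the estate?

The spouse counts as an additional share at the children's level, so there are 5 primary shares of 369,000. Liesel takes one such share (369,000).
The children's combined portion (1,476,000) is divided into 4 shares of 369,000: Gabor and Idris each take 369,000; Pieter's 369,000 share passes to Pieter's issue; Bertrand's 369,000 share passes to Bertrand's issue.
Pieter's share (369,000) is divided into 2 shares of 184,500: Wren and Eira each take 184,500.
Bertrand's share (369,000) is divided into 3 shares of 123,000: Delphine, Keturah, and Joris each take 123,000.

Keturah receives 123,000.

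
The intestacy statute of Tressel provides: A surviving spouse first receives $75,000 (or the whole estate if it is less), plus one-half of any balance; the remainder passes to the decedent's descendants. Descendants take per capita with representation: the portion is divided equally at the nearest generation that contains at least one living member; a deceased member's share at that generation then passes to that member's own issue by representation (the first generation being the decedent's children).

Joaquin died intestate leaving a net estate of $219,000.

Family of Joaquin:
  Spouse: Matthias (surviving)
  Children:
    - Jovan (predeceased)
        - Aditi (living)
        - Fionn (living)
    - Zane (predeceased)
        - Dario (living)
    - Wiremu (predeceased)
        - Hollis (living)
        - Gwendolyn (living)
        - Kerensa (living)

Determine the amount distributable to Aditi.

Matthias first takes $75,000, leaving a balance of $144,000. Matthias then takes one-half of the balance ($72,000), for a total of $147,000. The remaining $72,000 passes to the descendants.
No child survives, so the initial division is made at the grandchildren's generation.
The descendants' portion ($72,000) is divided into 6 shares of $12,000: Aditi, Fionn, Dario, Hollis, Gwendolyn, and Kerensa each take $12,000.

Aditi receives $12,000.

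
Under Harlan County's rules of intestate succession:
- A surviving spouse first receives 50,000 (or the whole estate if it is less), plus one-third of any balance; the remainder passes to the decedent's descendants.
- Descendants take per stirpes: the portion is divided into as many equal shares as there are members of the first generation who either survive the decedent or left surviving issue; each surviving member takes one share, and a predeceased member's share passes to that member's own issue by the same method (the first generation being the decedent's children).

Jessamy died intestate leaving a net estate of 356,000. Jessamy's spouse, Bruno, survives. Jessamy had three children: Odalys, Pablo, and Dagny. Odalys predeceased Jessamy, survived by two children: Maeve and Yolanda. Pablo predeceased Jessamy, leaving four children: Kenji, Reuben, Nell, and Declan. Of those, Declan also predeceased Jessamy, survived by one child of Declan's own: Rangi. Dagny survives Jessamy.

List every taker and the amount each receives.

Bruno first takes 50,000, leaving a balance of 306,000. Bruno then takes one-third of the balance (102,000), for a total of 152,000. The remaining 204,000 passes to the descendants.
The descendants' portion (204,000) is divided into 3 shares of 68,000: Dagny takes 68,000; Odalys's 68,000 share passes to Odalys's issue; Pablo's 68,000 share passes to Pablo's issue.
Odalys's share (68,000) is divided into 2 shares of 34,000: Maeve and Yolanda each take 34,000.
Pablo's share (68,000) is divided into 4 shares of 17,000: Kenji, Reuben, and Nell each take 17,000; Declan's 17,000 share passes to Declan's issue.
Declan's share (17,000) passes entirely to Rangi.

Bruno: 152,000; Maeve: 34,000; Yolanda: 34,000; Kenji: 17,000; Reuben: 17,000; Nell: 17,000; Rangi: 17,000; Dagny: 68,000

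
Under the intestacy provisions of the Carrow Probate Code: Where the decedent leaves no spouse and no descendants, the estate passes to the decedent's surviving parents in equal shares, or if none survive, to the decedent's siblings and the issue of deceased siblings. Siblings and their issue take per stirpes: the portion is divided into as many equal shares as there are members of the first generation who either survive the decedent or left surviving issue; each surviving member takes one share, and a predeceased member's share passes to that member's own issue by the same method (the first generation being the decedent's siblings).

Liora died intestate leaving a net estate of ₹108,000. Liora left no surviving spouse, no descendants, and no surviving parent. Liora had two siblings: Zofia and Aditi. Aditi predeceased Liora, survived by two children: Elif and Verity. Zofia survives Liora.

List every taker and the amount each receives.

The entire ₹108,000 passes to the siblings and their issue.
That amount (₹108,000) is divided into 2 shares of ₹54,000: Zofia takes ₹54,000; Aditi's ₹54,000 share passes to Aditi's issue.
Aditi's share (₹54,000) is divided into 2 shares of ₹27,000: Elif and Verity each take ₹27,000.

Zofia: ₹54,000; Elif: ₹27,000; Verity: ₹27,000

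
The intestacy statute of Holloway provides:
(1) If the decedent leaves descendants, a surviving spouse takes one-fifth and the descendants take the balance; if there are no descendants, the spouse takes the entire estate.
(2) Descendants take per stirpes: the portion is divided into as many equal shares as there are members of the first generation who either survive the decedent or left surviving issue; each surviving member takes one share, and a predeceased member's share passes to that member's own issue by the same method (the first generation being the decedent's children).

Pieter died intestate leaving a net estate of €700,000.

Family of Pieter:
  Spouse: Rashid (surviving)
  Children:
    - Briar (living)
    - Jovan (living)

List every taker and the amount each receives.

Rashid: €140,000; Briar: €280,000; Jovan: €280,000

Rashid takes one-fifth of €700,000 = €140,000. The remaining €560,000 passes to the descendants.
The descendants' portion (€560,000) is divided into 2 shares of €280,000: Briar and Jovan each take €280,000.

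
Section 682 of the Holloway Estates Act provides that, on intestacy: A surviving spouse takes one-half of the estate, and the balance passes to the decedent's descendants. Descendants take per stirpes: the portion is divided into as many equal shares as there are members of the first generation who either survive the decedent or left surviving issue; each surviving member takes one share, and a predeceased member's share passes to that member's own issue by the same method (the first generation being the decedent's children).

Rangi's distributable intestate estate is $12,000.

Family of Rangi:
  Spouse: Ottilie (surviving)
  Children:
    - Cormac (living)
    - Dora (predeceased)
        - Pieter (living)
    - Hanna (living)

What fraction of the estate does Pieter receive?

Pieter receives 1/6 of the estate.

Ottilie takes one-half of $12,000 = $6,000. The remaining $6,000 passes to the descendants.
The descendants' portion ($6,000) is divided into 3 shares of $2,000: Cormac and Hanna each take $2,000; Dora's $2,000 share passes to Dora's issue.
Dora's share ($2,000) passes entirely to Pieter.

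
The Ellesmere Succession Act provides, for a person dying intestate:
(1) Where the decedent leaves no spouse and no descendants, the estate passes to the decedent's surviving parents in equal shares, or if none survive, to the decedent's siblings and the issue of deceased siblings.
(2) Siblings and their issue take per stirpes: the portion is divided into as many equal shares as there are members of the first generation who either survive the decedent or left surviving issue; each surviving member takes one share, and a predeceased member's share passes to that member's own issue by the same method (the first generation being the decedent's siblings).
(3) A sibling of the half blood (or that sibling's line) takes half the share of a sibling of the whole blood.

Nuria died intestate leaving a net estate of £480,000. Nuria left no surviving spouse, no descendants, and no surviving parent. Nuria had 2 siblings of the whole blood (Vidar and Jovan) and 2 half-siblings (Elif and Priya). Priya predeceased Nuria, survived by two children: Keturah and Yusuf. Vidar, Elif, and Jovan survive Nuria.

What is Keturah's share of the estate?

Keturah receives £40,000.

The entire £480,000 passes to the siblings and their issue.
Counting each half-blood sibling's line as half a unit, there are 3 units in £480,000, so one unit is £160,000. Whole-blood lines (Vidar and Jovan) take £160,000 each; half-blood lines (Elif and Priya) take £80,000 each.
Priya's share (£80,000) is divided into 2 shares of £40,000: Keturah and Yusuf each take £40,000.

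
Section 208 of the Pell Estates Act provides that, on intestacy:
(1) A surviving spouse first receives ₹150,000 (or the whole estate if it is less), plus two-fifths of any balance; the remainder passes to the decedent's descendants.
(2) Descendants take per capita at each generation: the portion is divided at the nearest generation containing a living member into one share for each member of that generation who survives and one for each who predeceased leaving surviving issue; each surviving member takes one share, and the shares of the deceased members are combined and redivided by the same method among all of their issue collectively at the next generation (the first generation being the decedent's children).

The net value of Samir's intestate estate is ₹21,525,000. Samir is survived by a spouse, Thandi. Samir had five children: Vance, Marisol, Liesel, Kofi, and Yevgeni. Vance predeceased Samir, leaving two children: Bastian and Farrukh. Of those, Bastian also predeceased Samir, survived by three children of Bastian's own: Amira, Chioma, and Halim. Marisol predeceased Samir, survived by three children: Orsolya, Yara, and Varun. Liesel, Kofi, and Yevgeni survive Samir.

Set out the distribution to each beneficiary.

Thandi: ₹8,700,000; Amira: ₹342,000; Chioma: ₹342,000; Halim: ₹342,000; Farrukh: ₹1,026,000; Orsolya: ₹1,026,000; Yara: ₹1,026,000; Varun: ₹1,026,000; Liesel: ₹2,565,000; Kofi: ₹2,565,000; Yevgeni: ₹2,565,000

Thandi first takes ₹150,000, leaving a balance of ₹21,375,000. Thandi then takes two-fifths of the balance (₹8,550,000), for a total of ₹8,700,000. The remaining ₹12,825,000 passes to the descendants.
The descendants' portion (₹12,825,000) is divided at the children's generation into 5 shares of ₹2,565,000. Liesel, Kofi, and Yevgeni each take ₹2,565,000. The 2 shares of the deceased (Vance and Marisol) are combined into a pool of ₹5,130,000.
That pool (₹5,130,000) is divided at the grandchildren's generation into 5 shares of ₹1,026,000. Farrukh, Orsolya, Yara, and Varun each take ₹1,026,000. The remaining share for the deceased Bastian (₹1,026,000) is carried to the next generation.
That pool (₹1,026,000) is divided at the great-grandchildren's generation equally among Amira, Chioma, and Halim: ₹342,000 each.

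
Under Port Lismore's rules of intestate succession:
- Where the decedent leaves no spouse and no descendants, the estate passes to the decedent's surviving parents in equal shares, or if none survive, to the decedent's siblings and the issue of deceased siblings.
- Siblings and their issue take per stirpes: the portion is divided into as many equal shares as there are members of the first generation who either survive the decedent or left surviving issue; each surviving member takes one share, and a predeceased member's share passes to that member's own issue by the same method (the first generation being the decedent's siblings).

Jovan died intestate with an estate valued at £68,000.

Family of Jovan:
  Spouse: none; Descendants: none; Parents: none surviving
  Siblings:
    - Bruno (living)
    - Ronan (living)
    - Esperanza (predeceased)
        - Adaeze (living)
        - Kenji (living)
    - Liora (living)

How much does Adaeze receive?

Adaeze receives £8,500.

The entire £68,000 passes to the siblings and their issue.
That amount (£68,000) is divided into 4 shares of £17,000: Bruno, Ronan, and Liora each take £17,000; Esperanza's £17,000 share passes to Esperanza's issue.
Esperanza's share (£17,000) is divided into 2 shares of £8,500: Adaeze and Kenji each take £8,500.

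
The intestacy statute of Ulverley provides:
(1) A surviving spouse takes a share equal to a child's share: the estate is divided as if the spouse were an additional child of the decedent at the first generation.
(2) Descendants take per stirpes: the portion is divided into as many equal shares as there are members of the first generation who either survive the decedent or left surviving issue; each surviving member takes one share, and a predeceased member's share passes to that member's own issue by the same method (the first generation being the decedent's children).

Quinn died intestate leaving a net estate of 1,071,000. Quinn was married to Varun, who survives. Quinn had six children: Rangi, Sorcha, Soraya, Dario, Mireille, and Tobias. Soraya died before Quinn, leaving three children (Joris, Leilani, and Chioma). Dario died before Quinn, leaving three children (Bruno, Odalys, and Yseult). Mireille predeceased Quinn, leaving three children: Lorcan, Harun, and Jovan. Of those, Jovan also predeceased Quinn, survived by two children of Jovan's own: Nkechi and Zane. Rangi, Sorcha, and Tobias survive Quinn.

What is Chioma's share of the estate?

Chioma receives 51,000.

The spouse counts as an additional share at the children's level, so there are 7 primary shares of 153,000. Varun takes one such share (153,000).
The children's combined portion (918,000) is divided into 6 shares of 153,000: Rangi, Sorcha, and Tobias each take 153,000; Soraya's 153,000 share passes to Soraya's issue; Dario's 153,000 share passes to Dario's issue; Mireille's 153,000 share passes to Mireille's issue.
Soraya's share (153,000) is divided into 3 shares of 51,000: Joris, Leilani, and Chioma each take 51,000.
Dario's share (153,000) is divided into 3 shares of 51,000: Bruno, Odalys, and Yseult each take 51,000.
Mireille's share (153,000) is divided into 3 shares of 51,000: Lorcan and Harun each take 51,000; Jovan's 51,000 share passes to Jovan's issue.
Jovan's share (51,000) is divided into 2 shares of 25,500: Nkechi and Zane each take 25,500.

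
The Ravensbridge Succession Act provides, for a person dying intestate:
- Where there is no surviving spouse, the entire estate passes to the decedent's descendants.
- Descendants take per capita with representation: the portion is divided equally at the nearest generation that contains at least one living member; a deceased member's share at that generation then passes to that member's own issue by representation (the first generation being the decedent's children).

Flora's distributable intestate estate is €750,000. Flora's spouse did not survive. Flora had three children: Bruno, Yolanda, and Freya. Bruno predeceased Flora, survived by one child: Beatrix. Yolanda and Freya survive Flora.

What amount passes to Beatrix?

The entire €750,000 passes to the descendants.
That amount (€750,000) is divided into 3 shares of €250,000: Yolanda and Freya each take €250,000; Bruno's €250,000 share passes to Bruno's issue.
Bruno's share (€250,000) passes entirely to Beatrix.

Beatrix receives €250,000.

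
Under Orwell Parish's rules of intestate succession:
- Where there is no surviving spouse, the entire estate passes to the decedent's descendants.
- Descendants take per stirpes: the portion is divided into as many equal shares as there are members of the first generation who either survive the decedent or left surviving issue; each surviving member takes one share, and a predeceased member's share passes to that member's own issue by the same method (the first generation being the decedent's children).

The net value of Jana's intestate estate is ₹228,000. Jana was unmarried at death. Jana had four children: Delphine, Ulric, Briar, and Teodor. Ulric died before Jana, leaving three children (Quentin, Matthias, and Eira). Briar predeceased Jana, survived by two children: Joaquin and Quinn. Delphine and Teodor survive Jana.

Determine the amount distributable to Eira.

Eira receives ₹19,000.

The entire ₹228,000 passes to the descendants.
That amount (₹228,000) is divided into 4 shares of ₹57,000: Delphine and Teodor each take ₹57,000; Ulric's ₹57,000 share passes to Ulric's issue; Briar's ₹57,000 share passes to Briar's issue.
Ulric's share (₹57,000) is divided into 3 shares of ₹19,000: Quentin, Matthias, and Eira each take ₹19,000.
Briar's share (₹57,000) is divided into 2 shares of ₹28,500: Joaquin and Quinn each take ₹28,500.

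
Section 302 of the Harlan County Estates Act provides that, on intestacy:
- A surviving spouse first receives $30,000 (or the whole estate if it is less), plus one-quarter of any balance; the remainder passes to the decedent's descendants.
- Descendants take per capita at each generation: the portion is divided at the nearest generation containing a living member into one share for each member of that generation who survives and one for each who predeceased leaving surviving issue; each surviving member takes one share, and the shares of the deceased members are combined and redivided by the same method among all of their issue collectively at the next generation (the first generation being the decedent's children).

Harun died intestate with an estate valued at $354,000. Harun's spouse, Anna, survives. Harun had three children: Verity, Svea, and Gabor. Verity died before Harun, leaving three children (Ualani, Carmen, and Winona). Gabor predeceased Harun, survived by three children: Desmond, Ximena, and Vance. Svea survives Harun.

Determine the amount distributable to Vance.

Vance receives $27,000.

Anna first takes $30,000, leaving a balance of $324,000. Anna then takes one-quarter of the balance ($81,000), for a total of $111,000. The remaining $243,000 passes to the descendants.
The descendants' portion ($243,000) is divided at the children's generation into 3 shares of $81,000. Svea takes $81,000. The 2 shares of the deceased (Verity and Gabor) are combined into a pool of $162,000.
That pool ($162,000) is divided at the grandchildren's generation equally among Ualani, Carmen, Winona, Desmond, Ximena, and Vance: $27,000 each.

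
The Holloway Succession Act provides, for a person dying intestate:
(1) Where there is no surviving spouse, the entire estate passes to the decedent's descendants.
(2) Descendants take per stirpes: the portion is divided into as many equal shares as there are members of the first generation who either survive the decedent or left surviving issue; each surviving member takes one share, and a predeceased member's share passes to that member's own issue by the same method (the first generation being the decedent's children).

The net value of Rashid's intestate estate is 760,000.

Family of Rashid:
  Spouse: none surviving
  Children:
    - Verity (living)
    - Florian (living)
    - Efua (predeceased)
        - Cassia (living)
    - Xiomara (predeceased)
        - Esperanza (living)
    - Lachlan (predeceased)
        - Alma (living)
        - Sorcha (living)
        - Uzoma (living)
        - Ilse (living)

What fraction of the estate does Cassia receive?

Cassia receives 1/5 of the estate.

The entire 760,000 passes to the descendants.
That amount (760,000) is divided into 5 shares of 152,000: Verity and Florian each take 152,000; Efua's 152,000 share passes to Efua's issue; Xiomara's 152,000 share passes to Xiomara's issue; Lachlan's 152,000 share passes to Lachlan's issue.
Efua's share (152,000) passes entirely to Cassia.
Xiomara's share (152,000) passes entirely to Esperanza.
Lachlan's share (152,000) is divided into 4 shares of 38,000: Alma, Sorcha, Uzoma, and Ilse each take 38,000.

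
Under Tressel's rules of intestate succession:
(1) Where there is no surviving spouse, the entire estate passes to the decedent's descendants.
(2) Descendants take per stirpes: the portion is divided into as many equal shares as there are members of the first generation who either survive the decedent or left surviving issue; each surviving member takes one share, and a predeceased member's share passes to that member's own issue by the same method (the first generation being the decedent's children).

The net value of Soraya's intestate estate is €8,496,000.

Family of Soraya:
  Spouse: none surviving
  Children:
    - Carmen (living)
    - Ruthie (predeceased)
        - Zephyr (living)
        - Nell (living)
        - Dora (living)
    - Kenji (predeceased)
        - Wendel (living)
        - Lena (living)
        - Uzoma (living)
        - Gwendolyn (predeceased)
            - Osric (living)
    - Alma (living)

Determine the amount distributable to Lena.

Lena receives €531,000.

The entire €8,496,000 passes to the descendants.
That amount (€8,496,000) is divided into 4 shares of €2,124,000: Carmen and Alma each take €2,124,000; Ruthie's €2,124,000 share passes to Ruthie's issue; Kenji's €2,124,000 share passes to Kenji's issue.
Ruthie's share (€2,124,000) is divided into 3 shares of €708,000: Zephyr, Nell, and Dora each take €708,000.
Kenji's share (€2,124,000) is divided into 4 shares of €531,000: Wendel, Lena, and Uzoma each take €531,000; Gwendolyn's €531,000 share passes to Gwendolyn's issue.
Gwendolyn's share (€531,000) passes entirely to Osric.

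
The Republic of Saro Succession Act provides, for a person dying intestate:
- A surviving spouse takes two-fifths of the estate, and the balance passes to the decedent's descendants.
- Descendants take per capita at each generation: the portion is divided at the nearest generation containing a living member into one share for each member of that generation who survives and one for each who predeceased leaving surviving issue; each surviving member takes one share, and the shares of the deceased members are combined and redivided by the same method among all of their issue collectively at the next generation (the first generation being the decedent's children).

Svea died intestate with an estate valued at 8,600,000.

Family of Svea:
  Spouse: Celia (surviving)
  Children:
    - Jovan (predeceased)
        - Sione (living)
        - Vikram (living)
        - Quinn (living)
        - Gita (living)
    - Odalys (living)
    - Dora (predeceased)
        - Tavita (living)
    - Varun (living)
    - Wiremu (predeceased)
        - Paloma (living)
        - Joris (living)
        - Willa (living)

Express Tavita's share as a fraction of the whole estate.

Tavita receives 9/200 of the estate.

Celia takes two-fifths of 8,600,000 = 3,440,000. The remaining 5,160,000 passes to the descendants.
The descendants' portion (5,160,000) is divided at the children's generation into 5 shares of 1,032,000. Odalys and Varun each take 1,032,000. The 3 shares of the deceased (Jovan, Dora, and Wiremu) are combined into a pool of 3,096,000.
That pool (3,096,000) is divided at the grandchildren's generation equally among Sione, Vikram, Quinn, Gita, Tavita, Paloma, Joris, and Willa: 387,000 each.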